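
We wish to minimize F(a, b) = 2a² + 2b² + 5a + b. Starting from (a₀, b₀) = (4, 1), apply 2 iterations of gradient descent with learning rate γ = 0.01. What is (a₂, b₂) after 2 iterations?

∇F = (4a + 5, 4b + 1)
(a₁, b₁) = (4, 1) − 0.01·(21, 5) = (3.79, 0.95)
(a₂, b₂) = (3.79, 0.95) − 0.01·(20.16, 4.8) = (3.5884, 0.902)

(3.5884, 0.902)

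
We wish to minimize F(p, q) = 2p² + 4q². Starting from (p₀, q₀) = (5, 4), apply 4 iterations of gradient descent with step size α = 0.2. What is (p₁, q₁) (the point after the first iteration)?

(1, -2.4)

∇F = (4p, 8q)
Step 1: at (5, 4), ∇F = (20, 32) → (5, 4) − 0.2·(20, 32) = (1, -2.4)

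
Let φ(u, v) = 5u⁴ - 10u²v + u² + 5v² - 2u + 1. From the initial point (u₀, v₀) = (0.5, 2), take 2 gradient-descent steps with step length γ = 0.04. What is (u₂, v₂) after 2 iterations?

∇φ = (20u³ - 20uv + 2u - 2, -10u² + 10v)
(u₁, v₁) = (0.5, 2) − 0.04·(-18.5, 17.5) = (1.24, 1.3)
(u₂, v₂) = (1.24, 1.3) − 0.04·(6.37248, -2.376) = (0.9851008, 1.39504)

(0.9851008, 1.39504)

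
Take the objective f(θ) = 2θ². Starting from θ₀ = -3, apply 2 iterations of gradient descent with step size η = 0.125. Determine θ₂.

f′(θ) = 4θ
θ₁ = -3 − 0.125·(-12) = -1.5
θ₂ = -1.5 − 0.125·(-6) = -0.75

-0.75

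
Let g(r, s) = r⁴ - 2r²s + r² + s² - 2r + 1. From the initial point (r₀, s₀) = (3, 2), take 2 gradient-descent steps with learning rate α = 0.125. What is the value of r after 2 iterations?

235.25

∇g = (4r³ - 4rs + 2r - 2, -2r² + 2s)
Step 1: at (3, 2), ∇g = (88, -14) → (3, 2) − 0.125·(88, -14) = (-8, 3.75)
Step 2: at (-8, 3.75), ∇g = (-1946, -120.5) → (-8, 3.75) − 0.125·(-1946, -120.5) = (235.25, 18.8125)
r = 235.25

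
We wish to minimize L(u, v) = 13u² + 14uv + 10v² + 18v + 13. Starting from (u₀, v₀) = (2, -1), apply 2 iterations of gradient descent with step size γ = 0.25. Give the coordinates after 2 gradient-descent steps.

∇L = (26u + 14v, 14u + 20v + 18)
(u₁, v₁) = (2, -1) − 0.25·(38, 26) = (-7.5, -7.5)
(u₂, v₂) = (-7.5, -7.5) − 0.25·(-300, -237) = (67.5, 51.75)

(67.5, 51.75)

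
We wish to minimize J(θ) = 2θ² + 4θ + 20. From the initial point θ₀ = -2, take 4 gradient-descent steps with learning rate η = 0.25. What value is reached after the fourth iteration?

-1

J′(θ) = 4θ + 4
θ₁ = -2 − 0.25·(-4) = -1
θ₂ = -1 − 0.25·0 = -1
θ₃ = -1 − 0.25·0 = -1
θ₄ = -1 − 0.25·0 = -1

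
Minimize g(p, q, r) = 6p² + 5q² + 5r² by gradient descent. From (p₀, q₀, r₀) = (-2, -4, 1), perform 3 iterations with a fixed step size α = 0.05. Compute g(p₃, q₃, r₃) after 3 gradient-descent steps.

∇g = (12p, 10q, 10r)
(p₁, q₁, r₁) = (-2, -4, 1) − 0.05·(-24, -40, 10) = (-0.8, -2, 0.5)
(p₂, q₂, r₂) = (-0.8, -2, 0.5) − 0.05·(-9.6, -20, 5) = (-0.32, -1, 0.25)
(p₃, q₃, r₃) = (-0.32, -1, 0.25) − 0.05·(-3.84, -10, 2.5) = (-0.128, -0.5, 0.125)
g(-0.128, -0.5, 0.125) = 1.426429

1.426429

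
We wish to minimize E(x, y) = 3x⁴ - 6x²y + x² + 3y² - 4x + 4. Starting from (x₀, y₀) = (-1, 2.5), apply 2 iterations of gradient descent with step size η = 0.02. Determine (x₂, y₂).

(-1.34324224, 2.226112)

∇E = (12x³ - 12xy + 2x - 4, -6x² + 6y)
Step 1: at (-1, 2.5), ∇E = (12, 9) → (-1, 2.5) − 0.02·(12, 9) = (-1.24, 2.32)
Step 2: at (-1.24, 2.32), ∇E = (5.162112, 4.6944) → (-1.24, 2.32) − 0.02·(5.162112, 4.6944) = (-1.34324224, 2.226112)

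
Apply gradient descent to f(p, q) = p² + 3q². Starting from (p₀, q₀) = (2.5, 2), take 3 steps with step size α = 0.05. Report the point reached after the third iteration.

(1.8225, 0.686)

∇f = (2p, 6q)
Step 1: at (2.5, 2), ∇f = (5, 12) → (2.5, 2) − 0.05·(5, 12) = (2.25, 1.4)
Step 2: at (2.25, 1.4), ∇f = (4.5, 8.4) → (2.25, 1.4) − 0.05·(4.5, 8.4) = (2.025, 0.98)
Step 3: at (2.025, 0.98), ∇f = (4.05, 5.88) → (2.025, 0.98) − 0.05·(4.05, 5.88) = (1.8225, 0.686)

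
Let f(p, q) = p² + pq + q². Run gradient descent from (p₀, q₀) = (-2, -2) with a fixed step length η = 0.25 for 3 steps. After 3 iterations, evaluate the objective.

∇f = (2p + q, p + 2q)
(p₁, q₁) = (-2, -2) − 0.25·(-6, -6) = (-0.5, -0.5)
(p₂, q₂) = (-0.5, -0.5) − 0.25·(-1.5, -1.5) = (-0.125, -0.125)
(p₃, q₃) = (-0.125, -0.125) − 0.25·(-0.375, -0.375) = (-0.03125, -0.03125)
f(-0.03125, -0.03125) = 0.0029296875

0.0029296875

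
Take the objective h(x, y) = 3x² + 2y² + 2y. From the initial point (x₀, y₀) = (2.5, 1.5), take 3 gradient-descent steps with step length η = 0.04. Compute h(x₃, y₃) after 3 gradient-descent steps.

∇h = (6x, 4y + 2)
(x₁, y₁) = (2.5, 1.5) − 0.04·(15, 8) = (1.9, 1.18)
(x₂, y₂) = (1.9, 1.18) − 0.04·(11.4, 6.72) = (1.444, 0.9112)
(x₃, y₃) = (1.444, 0.9112) − 0.04·(8.664, 5.6448) = (1.09744, 0.685408)
h(1.09744, 0.685408) = 5.923507913728

5.923507913728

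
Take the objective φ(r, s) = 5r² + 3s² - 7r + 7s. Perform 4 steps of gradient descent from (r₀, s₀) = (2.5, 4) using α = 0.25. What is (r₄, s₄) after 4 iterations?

(9.8125, -0.84375)

∇φ = (10r - 7, 6s + 7)
(r₁, s₁) = (2.5, 4) − 0.25·(18, 31) = (-2, -3.75)
(r₂, s₂) = (-2, -3.75) − 0.25·(-27, -15.5) = (4.75, 0.125)
(r₃, s₃) = (4.75, 0.125) − 0.25·(40.5, 7.75) = (-5.375, -1.8125)
(r₄, s₄) = (-5.375, -1.8125) − 0.25·(-60.75, -3.875) = (9.8125, -0.84375)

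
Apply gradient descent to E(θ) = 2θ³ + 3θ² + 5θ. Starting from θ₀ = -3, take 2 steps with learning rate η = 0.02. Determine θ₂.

-5.212688

E′(θ) = 6θ² + 6θ + 5
Step 1: E′(-3) = 41; θ₁ = -3 − 0.02·41 = -3.82
Step 2: E′(-3.82) = 69.6344; θ₂ = -3.82 − 0.02·69.6344 = -5.212688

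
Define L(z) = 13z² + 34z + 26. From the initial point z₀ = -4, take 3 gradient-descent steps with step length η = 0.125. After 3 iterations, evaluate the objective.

L′(z) = 26z + 34
Step 1: L′(-4) = -70; z₁ = -4 − 0.125·(-70) = 4.75
Step 2: L′(4.75) = 157.5; z₂ = 4.75 − 0.125·157.5 = -14.9375
Step 3: L′(-14.9375) = -354.375; z₃ = -14.9375 − 0.125·(-354.375) = 29.359375
L(29.359375) = 12229.866455078125

12229.866455078125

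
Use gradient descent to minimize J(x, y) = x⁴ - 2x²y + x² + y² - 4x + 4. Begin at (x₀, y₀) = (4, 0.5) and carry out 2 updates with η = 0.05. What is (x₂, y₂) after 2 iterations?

(116.1452, 9.241)

∇J = (4x³ - 4xy + 2x - 4, -2x² + 2y)
(x₁, y₁) = (4, 0.5) − 0.05·(252, -31) = (-8.6, 2.05)
(x₂, y₂) = (-8.6, 2.05) − 0.05·(-2494.904, -143.82) = (116.1452, 9.241)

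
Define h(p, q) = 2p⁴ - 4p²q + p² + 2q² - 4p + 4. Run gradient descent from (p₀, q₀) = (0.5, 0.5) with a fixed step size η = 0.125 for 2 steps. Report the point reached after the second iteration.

(0.625, 0.6875)

∇h = (8p³ - 8pq + 2p - 4, -4p² + 4q)
(p₁, q₁) = (0.5, 0.5) − 0.125·(-4, 1) = (1, 0.375)
(p₂, q₂) = (1, 0.375) − 0.125·(3, -2.5) = (0.625, 0.6875)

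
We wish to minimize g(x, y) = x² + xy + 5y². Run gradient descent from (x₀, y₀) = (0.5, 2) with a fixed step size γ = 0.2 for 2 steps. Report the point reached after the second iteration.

(0.36, 2.12)

∇g = (2x + y, x + 10y)
(x₁, y₁) = (0.5, 2) − 0.2·(3, 20.5) = (-0.1, -2.1)
(x₂, y₂) = (-0.1, -2.1) − 0.2·(-2.3, -21.1) = (0.36, 2.12)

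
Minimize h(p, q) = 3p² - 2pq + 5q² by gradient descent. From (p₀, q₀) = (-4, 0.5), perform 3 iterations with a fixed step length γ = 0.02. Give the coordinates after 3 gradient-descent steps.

∇h = (6p - 2q, -2p + 10q)
Step 1: at (-4, 0.5), ∇h = (-25, 13) → (-4, 0.5) − 0.02·(-25, 13) = (-3.5, 0.24)
Step 2: at (-3.5, 0.24), ∇h = (-21.48, 9.4) → (-3.5, 0.24) − 0.02·(-21.48, 9.4) = (-3.0704, 0.052)
Step 3: at (-3.0704, 0.052), ∇h = (-18.5264, 6.6608) → (-3.0704, 0.052) − 0.02·(-18.5264, 6.6608) = (-2.699872, -0.081216)

(-2.699872, -0.081216)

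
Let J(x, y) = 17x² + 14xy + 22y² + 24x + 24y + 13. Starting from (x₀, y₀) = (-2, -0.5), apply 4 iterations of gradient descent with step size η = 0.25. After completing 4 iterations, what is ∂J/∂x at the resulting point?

-718478.8125

∇J = (34x + 14y + 24, 14x + 44y + 24)
(x₁, y₁) = (-2, -0.5) − 0.25·(-51, -26) = (10.75, 6)
(x₂, y₂) = (10.75, 6) − 0.25·(473.5, 438.5) = (-107.625, -103.625)
(x₃, y₃) = (-107.625, -103.625) − 0.25·(-5086, -6042.25) = (1163.875, 1406.9375)
(x₄, y₄) = (1163.875, 1406.9375) − 0.25·(59292.875, 78223.5) = (-13659.34375, -18148.9375)
∂J/∂x at (-13659.34375, -18148.9375) = -718478.8125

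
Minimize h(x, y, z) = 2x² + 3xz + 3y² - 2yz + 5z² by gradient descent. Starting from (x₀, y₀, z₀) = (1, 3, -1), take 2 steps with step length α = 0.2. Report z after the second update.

∇h = (4x + 3z, 6y - 2z, 3x - 2y + 10z)
Step 1: at (1, 3, -1), ∇h = (1, 20, -13) → (1, 3, -1) − 0.2·(1, 20, -13) = (0.8, -1, 1.6)
Step 2: at (0.8, -1, 1.6), ∇h = (8, -9.2, 20.4) → (0.8, -1, 1.6) − 0.2·(8, -9.2, 20.4) = (-0.8, 0.84, -2.48)
z = -2.48

-2.48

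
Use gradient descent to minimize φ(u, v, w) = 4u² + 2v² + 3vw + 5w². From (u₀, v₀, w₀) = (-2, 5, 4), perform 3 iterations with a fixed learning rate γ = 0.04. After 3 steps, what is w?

∇φ = (8u, 4v + 3w, 3v + 10w)
(u₁, v₁, w₁) = (-2, 5, 4) − 0.04·(-16, 32, 55) = (-1.36, 3.72, 1.8)
(u₂, v₂, w₂) = (-1.36, 3.72, 1.8) − 0.04·(-10.88, 20.28, 29.16) = (-0.9248, 2.9088, 0.6336)
(u₃, v₃, w₃) = (-0.9248, 2.9088, 0.6336) − 0.04·(-7.3984, 13.536, 15.0624) = (-0.628864, 2.36736, 0.031104)
w = 0.031104

0.031104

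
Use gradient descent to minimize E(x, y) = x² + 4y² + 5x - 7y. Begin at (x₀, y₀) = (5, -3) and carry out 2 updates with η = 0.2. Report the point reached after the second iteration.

(0.2, -0.52)

∇E = (2x + 5, 8y - 7)
Step 1: at (5, -3), ∇E = (15, -31) → (5, -3) − 0.2·(15, -31) = (2, 3.2)
Step 2: at (2, 3.2), ∇E = (9, 18.6) → (2, 3.2) − 0.2·(9, 18.6) = (0.2, -0.52)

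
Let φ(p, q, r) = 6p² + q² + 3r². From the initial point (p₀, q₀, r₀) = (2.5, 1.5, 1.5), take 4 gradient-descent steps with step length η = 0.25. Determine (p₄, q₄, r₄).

(40, 0.09375, 0.09375)

∇φ = (12p, 2q, 6r)
(p₁, q₁, r₁) = (2.5, 1.5, 1.5) − 0.25·(30, 3, 9) = (-5, 0.75, -0.75)
(p₂, q₂, r₂) = (-5, 0.75, -0.75) − 0.25·(-60, 1.5, -4.5) = (10, 0.375, 0.375)
(p₃, q₃, r₃) = (10, 0.375, 0.375) − 0.25·(120, 0.75, 2.25) = (-20, 0.1875, -0.1875)
(p₄, q₄, r₄) = (-20, 0.1875, -0.1875) − 0.25·(-240, 0.375, -1.125) = (40, 0.09375, 0.09375)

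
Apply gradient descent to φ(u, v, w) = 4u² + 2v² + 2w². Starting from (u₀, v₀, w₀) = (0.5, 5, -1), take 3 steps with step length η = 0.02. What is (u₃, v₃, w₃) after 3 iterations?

∇φ = (8u, 4v, 4w)
(u₁, v₁, w₁) = (0.5, 5, -1) − 0.02·(4, 20, -4) = (0.42, 4.6, -0.92)
(u₂, v₂, w₂) = (0.42, 4.6, -0.92) − 0.02·(3.36, 18.4, -3.68) = (0.3528, 4.232, -0.8464)
(u₃, v₃, w₃) = (0.3528, 4.232, -0.8464) − 0.02·(2.8224, 16.928, -3.3856) = (0.296352, 3.89344, -0.778688)

(0.296352, 3.89344, -0.778688)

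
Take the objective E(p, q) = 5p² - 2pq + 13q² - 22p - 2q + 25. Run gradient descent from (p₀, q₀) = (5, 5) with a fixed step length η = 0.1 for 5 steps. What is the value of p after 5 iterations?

8.30464

∇E = (10p - 2q - 22, -2p + 26q - 2)
Step 1: at (5, 5), ∇E = (18, 118) → (5, 5) − 0.1·(18, 118) = (3.2, -6.8)
Step 2: at (3.2, -6.8), ∇E = (23.6, -185.2) → (3.2, -6.8) − 0.1·(23.6, -185.2) = (0.84, 11.72)
Step 3: at (0.84, 11.72), ∇E = (-37.04, 301.04) → (0.84, 11.72) − 0.1·(-37.04, 301.04) = (4.544, -18.384)
Step 4: at (4.544, -18.384), ∇E = (60.208, -489.072) → (4.544, -18.384) − 0.1·(60.208, -489.072) = (-1.4768, 30.5232)
Step 5: at (-1.4768, 30.5232), ∇E = (-97.8144, 794.5568) → (-1.4768, 30.5232) − 0.1·(-97.8144, 794.5568) = (8.30464, -48.93248)
p = 8.30464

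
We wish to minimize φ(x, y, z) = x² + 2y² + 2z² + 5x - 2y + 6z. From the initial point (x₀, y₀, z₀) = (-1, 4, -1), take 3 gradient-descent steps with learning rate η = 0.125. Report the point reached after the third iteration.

(-1.8671875, 0.9375, -1.4375)

∇φ = (2x + 5, 4y - 2, 4z + 6)
Step 1: at (-1, 4, -1), ∇φ = (3, 14, 2) → (-1, 4, -1) − 0.125·(3, 14, 2) = (-1.375, 2.25, -1.25)
Step 2: at (-1.375, 2.25, -1.25), ∇φ = (2.25, 7, 1) → (-1.375, 2.25, -1.25) − 0.125·(2.25, 7, 1) = (-1.65625, 1.375, -1.375)
Step 3: at (-1.65625, 1.375, -1.375), ∇φ = (1.6875, 3.5, 0.5) → (-1.65625, 1.375, -1.375) − 0.125·(1.6875, 3.5, 0.5) = (-1.8671875, 0.9375, -1.4375)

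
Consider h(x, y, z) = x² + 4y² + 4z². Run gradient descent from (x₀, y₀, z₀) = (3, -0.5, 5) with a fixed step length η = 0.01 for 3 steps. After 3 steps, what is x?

2.823576

∇h = (2x, 8y, 8z)
Step 1: at (3, -0.5, 5), ∇h = (6, -4, 40) → (3, -0.5, 5) − 0.01·(6, -4, 40) = (2.94, -0.46, 4.6)
Step 2: at (2.94, -0.46, 4.6), ∇h = (5.88, -3.68, 36.8) → (2.94, -0.46, 4.6) − 0.01·(5.88, -3.68, 36.8) = (2.8812, -0.4232, 4.232)
Step 3: at (2.8812, -0.4232, 4.232), ∇h = (5.7624, -3.3856, 33.856) → (2.8812, -0.4232, 4.232) − 0.01·(5.7624, -3.3856, 33.856) = (2.823576, -0.389344, 3.89344)
x = 2.823576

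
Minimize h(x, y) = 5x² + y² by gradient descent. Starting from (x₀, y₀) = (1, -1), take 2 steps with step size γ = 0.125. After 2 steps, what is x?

∇h = (10x, 2y)
(x₁, y₁) = (1, -1) − 0.125·(10, -2) = (-0.25, -0.75)
(x₂, y₂) = (-0.25, -0.75) − 0.125·(-2.5, -1.5) = (0.0625, -0.5625)
x = 0.0625

0.0625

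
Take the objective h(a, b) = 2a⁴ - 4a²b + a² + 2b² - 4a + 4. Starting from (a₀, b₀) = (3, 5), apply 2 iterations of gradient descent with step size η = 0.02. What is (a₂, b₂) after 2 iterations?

(1.78366976, 4.980928)

∇h = (8a³ - 8ab + 2a - 4, -4a² + 4b)
(a₁, b₁) = (3, 5) − 0.02·(98, -16) = (1.04, 5.32)
(a₂, b₂) = (1.04, 5.32) − 0.02·(-37.183488, 16.9536) = (1.78366976, 4.980928)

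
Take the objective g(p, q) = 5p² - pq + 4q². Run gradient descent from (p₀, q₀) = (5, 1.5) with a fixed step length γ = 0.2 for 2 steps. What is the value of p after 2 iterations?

4.72

∇g = (10p - q, -p + 8q)
Step 1: at (5, 1.5), ∇g = (48.5, 7) → (5, 1.5) − 0.2·(48.5, 7) = (-4.7, 0.1)
Step 2: at (-4.7, 0.1), ∇g = (-47.1, 5.5) → (-4.7, 0.1) − 0.2·(-47.1, 5.5) = (4.72, -1)
p = 4.72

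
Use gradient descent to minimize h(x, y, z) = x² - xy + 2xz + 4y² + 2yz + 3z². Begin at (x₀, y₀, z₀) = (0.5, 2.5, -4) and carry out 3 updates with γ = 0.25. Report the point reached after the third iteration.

∇h = (2x - y + 2z, -x + 8y + 2z, 2x + 2y + 6z)
(x₁, y₁, z₁) = (0.5, 2.5, -4) − 0.25·(-9.5, 11.5, -18) = (2.875, -0.375, 0.5)
(x₂, y₂, z₂) = (2.875, -0.375, 0.5) − 0.25·(7.125, -4.875, 8) = (1.09375, 0.84375, -1.5)
(x₃, y₃, z₃) = (1.09375, 0.84375, -1.5) − 0.25·(-1.65625, 2.65625, -5.125) = (1.5078125, 0.1796875, -0.21875)

(1.5078125, 0.1796875, -0.21875)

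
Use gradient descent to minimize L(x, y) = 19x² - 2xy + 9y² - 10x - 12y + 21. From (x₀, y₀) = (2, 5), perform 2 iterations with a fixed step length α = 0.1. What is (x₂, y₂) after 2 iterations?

∇L = (38x - 2y - 10, -2x + 18y - 12)
(x₁, y₁) = (2, 5) − 0.1·(56, 74) = (-3.6, -2.4)
(x₂, y₂) = (-3.6, -2.4) − 0.1·(-142, -48) = (10.6, 2.4)

(10.6, 2.4)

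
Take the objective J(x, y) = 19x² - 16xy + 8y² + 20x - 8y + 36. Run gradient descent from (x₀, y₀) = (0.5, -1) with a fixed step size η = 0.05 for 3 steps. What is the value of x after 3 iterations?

-3.3785

∇J = (38x - 16y + 20, -16x + 16y - 8)
Step 1: at (0.5, -1), ∇J = (55, -32) → (0.5, -1) − 0.05·(55, -32) = (-2.25, 0.6)
Step 2: at (-2.25, 0.6), ∇J = (-75.1, 37.6) → (-2.25, 0.6) − 0.05·(-75.1, 37.6) = (1.505, -1.28)
Step 3: at (1.505, -1.28), ∇J = (97.67, -52.56) → (1.505, -1.28) − 0.05·(97.67, -52.56) = (-3.3785, 1.348)
x = -3.3785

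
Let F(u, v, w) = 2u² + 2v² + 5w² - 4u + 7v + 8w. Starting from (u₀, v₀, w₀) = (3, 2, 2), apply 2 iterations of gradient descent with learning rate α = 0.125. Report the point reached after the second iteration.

(1.5, -0.8125, -0.625)

∇F = (4u - 4, 4v + 7, 10w + 8)
(u₁, v₁, w₁) = (3, 2, 2) − 0.125·(8, 15, 28) = (2, 0.125, -1.5)
(u₂, v₂, w₂) = (2, 0.125, -1.5) − 0.125·(4, 7.5, -7) = (1.5, -0.8125, -0.625)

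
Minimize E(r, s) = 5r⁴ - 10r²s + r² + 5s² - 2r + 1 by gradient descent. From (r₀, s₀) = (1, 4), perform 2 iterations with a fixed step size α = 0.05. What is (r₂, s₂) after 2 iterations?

∇E = (20r³ - 20rs + 2r - 2, -10r² + 10s)
(r₁, s₁) = (1, 4) − 0.05·(-60, 30) = (4, 2.5)
(r₂, s₂) = (4, 2.5) − 0.05·(1086, -135) = (-50.3, 9.25)

(-50.3, 9.25)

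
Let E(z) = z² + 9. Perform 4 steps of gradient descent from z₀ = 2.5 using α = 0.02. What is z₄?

2.1233664

E′(z) = 2z
Step 1: E′(2.5) = 5; z₁ = 2.5 − 0.02·5 = 2.4
Step 2: E′(2.4) = 4.8; z₂ = 2.4 − 0.02·4.8 = 2.304
Step 3: E′(2.304) = 4.608; z₃ = 2.304 − 0.02·4.608 = 2.21184
Step 4: E′(2.21184) = 4.42368; z₄ = 2.21184 − 0.02·4.42368 = 2.1233664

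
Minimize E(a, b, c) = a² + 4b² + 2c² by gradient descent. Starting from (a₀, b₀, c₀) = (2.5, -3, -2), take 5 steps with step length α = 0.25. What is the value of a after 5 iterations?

∇E = (2a, 8b, 4c)
Step 1: at (2.5, -3, -2), ∇E = (5, -24, -8) → (2.5, -3, -2) − 0.25·(5, -24, -8) = (1.25, 3, 0)
Step 2: at (1.25, 3, 0), ∇E = (2.5, 24, 0) → (1.25, 3, 0) − 0.25·(2.5, 24, 0) = (0.625, -3, 0)
Step 3: at (0.625, -3, 0), ∇E = (1.25, -24, 0) → (0.625, -3, 0) − 0.25·(1.25, -24, 0) = (0.3125, 3, 0)
Step 4: at (0.3125, 3, 0), ∇E = (0.625, 24, 0) → (0.3125, 3, 0) − 0.25·(0.625, 24, 0) = (0.15625, -3, 0)
Step 5: at (0.15625, -3, 0), ∇E = (0.3125, -24, 0) → (0.15625, -3, 0) − 0.25·(0.3125, -24, 0) = (0.078125, 3, 0)
a = 0.078125

0.078125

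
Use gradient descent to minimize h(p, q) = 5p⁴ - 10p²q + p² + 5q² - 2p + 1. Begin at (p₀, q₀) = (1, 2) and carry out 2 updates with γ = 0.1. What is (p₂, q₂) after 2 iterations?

(-45.4, 9)

∇h = (20p³ - 20pq + 2p - 2, -10p² + 10q)
Step 1: at (1, 2), ∇h = (-20, 10) → (1, 2) − 0.1·(-20, 10) = (3, 1)
Step 2: at (3, 1), ∇h = (484, -80) → (3, 1) − 0.1·(484, -80) = (-45.4, 9)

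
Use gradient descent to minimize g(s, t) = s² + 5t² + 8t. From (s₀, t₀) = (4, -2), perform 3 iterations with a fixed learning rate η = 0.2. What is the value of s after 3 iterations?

0.864

∇g = (2s, 10t + 8)
(s₁, t₁) = (4, -2) − 0.2·(8, -12) = (2.4, 0.4)
(s₂, t₂) = (2.4, 0.4) − 0.2·(4.8, 12) = (1.44, -2)
(s₃, t₃) = (1.44, -2) − 0.2·(2.88, -12) = (0.864, 0.4)
s = 0.864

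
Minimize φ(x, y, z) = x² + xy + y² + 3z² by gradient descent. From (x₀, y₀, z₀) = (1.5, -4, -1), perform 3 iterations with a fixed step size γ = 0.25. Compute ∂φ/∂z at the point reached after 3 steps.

∇φ = (2x + y, x + 2y, 6z)
(x₁, y₁, z₁) = (1.5, -4, -1) − 0.25·(-1, -6.5, -6) = (1.75, -2.375, 0.5)
(x₂, y₂, z₂) = (1.75, -2.375, 0.5) − 0.25·(1.125, -3, 3) = (1.46875, -1.625, -0.25)
(x₃, y₃, z₃) = (1.46875, -1.625, -0.25) − 0.25·(1.3125, -1.78125, -1.5) = (1.140625, -1.1796875, 0.125)
∂φ/∂z at (1.140625, -1.1796875, 0.125) = 0.75

0.75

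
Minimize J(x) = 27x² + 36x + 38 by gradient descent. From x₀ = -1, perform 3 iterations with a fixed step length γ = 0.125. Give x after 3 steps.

J′(x) = 54x + 36
x₁ = -1 − 0.125·(-18) = 1.25
x₂ = 1.25 − 0.125·103.5 = -11.6875
x₃ = -11.6875 − 0.125·(-595.125) = 62.703125

62.703125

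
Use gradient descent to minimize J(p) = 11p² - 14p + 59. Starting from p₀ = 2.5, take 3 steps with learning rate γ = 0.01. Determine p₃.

1.520756

J′(p) = 22p - 14
p₁ = 2.5 − 0.01·41 = 2.09
p₂ = 2.09 − 0.01·31.98 = 1.7702
p₃ = 1.7702 − 0.01·24.9444 = 1.520756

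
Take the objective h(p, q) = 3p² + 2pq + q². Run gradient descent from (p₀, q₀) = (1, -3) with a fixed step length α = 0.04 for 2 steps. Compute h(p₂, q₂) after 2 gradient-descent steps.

∇h = (6p + 2q, 2p + 2q)
Step 1: at (1, -3), ∇h = (0, -4) → (1, -3) − 0.04·(0, -4) = (1, -2.84)
Step 2: at (1, -2.84), ∇h = (0.32, -3.68) → (1, -2.84) − 0.04·(0.32, -3.68) = (0.9872, -2.6928)
h(0.9872, -2.6928) = 4.85819904

4.85819904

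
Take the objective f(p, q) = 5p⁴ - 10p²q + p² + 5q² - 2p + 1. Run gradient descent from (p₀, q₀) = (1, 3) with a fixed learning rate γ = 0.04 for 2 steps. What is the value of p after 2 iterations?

-7.0128

∇f = (20p³ - 20pq + 2p - 2, -10p² + 10q)
Step 1: at (1, 3), ∇f = (-40, 20) → (1, 3) − 0.04·(-40, 20) = (2.6, 2.2)
Step 2: at (2.6, 2.2), ∇f = (240.32, -45.6) → (2.6, 2.2) − 0.04·(240.32, -45.6) = (-7.0128, 4.024)
p = -7.0128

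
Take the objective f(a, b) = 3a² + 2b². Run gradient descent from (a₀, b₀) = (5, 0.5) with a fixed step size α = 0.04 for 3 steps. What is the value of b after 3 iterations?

0.296352

∇f = (6a, 4b)
Step 1: at (5, 0.5), ∇f = (30, 2) → (5, 0.5) − 0.04·(30, 2) = (3.8, 0.42)
Step 2: at (3.8, 0.42), ∇f = (22.8, 1.68) → (3.8, 0.42) − 0.04·(22.8, 1.68) = (2.888, 0.3528)
Step 3: at (2.888, 0.3528), ∇f = (17.328, 1.4112) → (2.888, 0.3528) − 0.04·(17.328, 1.4112) = (2.19488, 0.296352)
b = 0.296352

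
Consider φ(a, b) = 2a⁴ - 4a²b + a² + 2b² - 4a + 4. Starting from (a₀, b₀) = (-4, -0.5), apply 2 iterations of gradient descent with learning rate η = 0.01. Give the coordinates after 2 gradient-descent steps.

∇φ = (8a³ - 8ab + 2a - 4, -4a² + 4b)
Step 1: at (-4, -0.5), ∇φ = (-540, -66) → (-4, -0.5) − 0.01·(-540, -66) = (1.4, 0.16)
Step 2: at (1.4, 0.16), ∇φ = (18.96, -7.2) → (1.4, 0.16) − 0.01·(18.96, -7.2) = (1.2104, 0.232)

(1.2104, 0.232)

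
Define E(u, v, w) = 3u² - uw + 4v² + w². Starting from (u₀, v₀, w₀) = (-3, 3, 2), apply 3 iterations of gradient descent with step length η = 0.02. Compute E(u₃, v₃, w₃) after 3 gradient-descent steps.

29.780881806528

∇E = (6u - w, 8v, -u + 2w)
Step 1: at (-3, 3, 2), ∇E = (-20, 24, 7) → (-3, 3, 2) − 0.02·(-20, 24, 7) = (-2.6, 2.52, 1.86)
Step 2: at (-2.6, 2.52, 1.86), ∇E = (-17.46, 20.16, 6.32) → (-2.6, 2.52, 1.86) − 0.02·(-17.46, 20.16, 6.32) = (-2.2508, 2.1168, 1.7336)
Step 3: at (-2.2508, 2.1168, 1.7336), ∇E = (-15.2384, 16.9344, 5.718) → (-2.2508, 2.1168, 1.7336) − 0.02·(-15.2384, 16.9344, 5.718) = (-1.946032, 1.778112, 1.61924)
E(-1.946032, 1.778112, 1.61924) = 29.780881806528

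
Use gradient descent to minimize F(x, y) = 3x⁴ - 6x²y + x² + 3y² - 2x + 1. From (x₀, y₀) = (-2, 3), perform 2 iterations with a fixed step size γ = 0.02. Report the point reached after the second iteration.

(-1.69376, 2.9808)

∇F = (12x³ - 12xy + 2x - 2, -6x² + 6y)
Step 1: at (-2, 3), ∇F = (-30, -6) → (-2, 3) − 0.02·(-30, -6) = (-1.4, 3.12)
Step 2: at (-1.4, 3.12), ∇F = (14.688, 6.96) → (-1.4, 3.12) − 0.02·(14.688, 6.96) = (-1.69376, 2.9808)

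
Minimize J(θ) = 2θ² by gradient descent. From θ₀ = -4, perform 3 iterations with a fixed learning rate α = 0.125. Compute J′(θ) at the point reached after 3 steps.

J′(θ) = 4θ
Step 1: J′(-4) = -16; θ₁ = -4 − 0.125·(-16) = -2
Step 2: J′(-2) = -8; θ₂ = -2 − 0.125·(-8) = -1
Step 3: J′(-1) = -4; θ₃ = -1 − 0.125·(-4) = -0.5
J′(θ) at (-0.5) = -2

-2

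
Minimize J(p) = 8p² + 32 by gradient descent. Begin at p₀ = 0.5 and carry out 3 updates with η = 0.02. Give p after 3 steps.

0.157216

J′(p) = 16p
p₁ = 0.5 − 0.02·8 = 0.34
p₂ = 0.34 − 0.02·5.44 = 0.2312
p₃ = 0.2312 − 0.02·3.6992 = 0.157216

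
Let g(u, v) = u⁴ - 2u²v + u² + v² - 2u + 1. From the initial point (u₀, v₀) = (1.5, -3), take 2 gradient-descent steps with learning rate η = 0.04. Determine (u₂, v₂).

(0.18016, -2.3704)

∇g = (4u³ - 4uv + 2u - 2, -2u² + 2v)
(u₁, v₁) = (1.5, -3) − 0.04·(32.5, -10.5) = (0.2, -2.58)
(u₂, v₂) = (0.2, -2.58) − 0.04·(0.496, -5.24) = (0.18016, -2.3704)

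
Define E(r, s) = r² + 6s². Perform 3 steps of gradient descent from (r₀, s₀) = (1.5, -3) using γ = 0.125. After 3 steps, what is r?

∇E = (2r, 12s)
(r₁, s₁) = (1.5, -3) − 0.125·(3, -36) = (1.125, 1.5)
(r₂, s₂) = (1.125, 1.5) − 0.125·(2.25, 18) = (0.84375, -0.75)
(r₃, s₃) = (0.84375, -0.75) − 0.125·(1.6875, -9) = (0.6328125, 0.375)
r = 0.6328125

0.6328125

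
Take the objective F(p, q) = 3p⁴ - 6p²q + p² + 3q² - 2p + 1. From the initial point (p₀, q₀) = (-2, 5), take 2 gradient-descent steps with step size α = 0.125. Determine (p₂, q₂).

∇F = (12p³ - 12pq + 2p - 2, -6p² + 6q)
Step 1: at (-2, 5), ∇F = (18, 6) → (-2, 5) − 0.125·(18, 6) = (-4.25, 4.25)
Step 2: at (-4.25, 4.25), ∇F = (-714.9375, -82.875) → (-4.25, 4.25) − 0.125·(-714.9375, -82.875) = (85.1171875, 14.609375)

(85.1171875, 14.609375)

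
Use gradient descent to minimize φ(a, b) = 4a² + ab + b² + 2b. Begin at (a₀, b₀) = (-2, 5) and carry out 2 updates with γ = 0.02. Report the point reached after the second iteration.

(-1.5912, 4.6036)

∇φ = (8a + b, a + 2b + 2)
(a₁, b₁) = (-2, 5) − 0.02·(-11, 10) = (-1.78, 4.8)
(a₂, b₂) = (-1.78, 4.8) − 0.02·(-9.44, 9.82) = (-1.5912, 4.6036)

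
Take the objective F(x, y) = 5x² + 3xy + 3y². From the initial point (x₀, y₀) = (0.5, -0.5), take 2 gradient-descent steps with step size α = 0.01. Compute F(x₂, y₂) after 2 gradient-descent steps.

0.9895329525

∇F = (10x + 3y, 3x + 6y)
(x₁, y₁) = (0.5, -0.5) − 0.01·(3.5, -1.5) = (0.465, -0.485)
(x₂, y₂) = (0.465, -0.485) − 0.01·(3.195, -1.515) = (0.43305, -0.46985)
F(0.43305, -0.46985) = 0.9895329525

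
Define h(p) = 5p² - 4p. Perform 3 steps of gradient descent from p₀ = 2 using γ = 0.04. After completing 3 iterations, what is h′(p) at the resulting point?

h′(p) = 10p - 4
Step 1: h′(2) = 16; p₁ = 2 − 0.04·16 = 1.36
Step 2: h′(1.36) = 9.6; p₂ = 1.36 − 0.04·9.6 = 0.976
Step 3: h′(0.976) = 5.76; p₃ = 0.976 − 0.04·5.76 = 0.7456
h′(p) at (0.7456) = 3.456

3.456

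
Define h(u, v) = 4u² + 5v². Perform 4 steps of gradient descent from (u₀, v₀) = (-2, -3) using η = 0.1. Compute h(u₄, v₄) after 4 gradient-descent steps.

∇h = (8u, 10v)
Step 1: at (-2, -3), ∇h = (-16, -30) → (-2, -3) − 0.1·(-16, -30) = (-0.4, 0)
Step 2: at (-0.4, 0), ∇h = (-3.2, 0) → (-0.4, 0) − 0.1·(-3.2, 0) = (-0.08, 0)
Step 3: at (-0.08, 0), ∇h = (-0.64, 0) → (-0.08, 0) − 0.1·(-0.64, 0) = (-0.016, 0)
Step 4: at (-0.016, 0), ∇h = (-0.128, 0) → (-0.016, 0) − 0.1·(-0.128, 0) = (-0.0032, 0)
h(-0.0032, 0) = 0.00004096

0.00004096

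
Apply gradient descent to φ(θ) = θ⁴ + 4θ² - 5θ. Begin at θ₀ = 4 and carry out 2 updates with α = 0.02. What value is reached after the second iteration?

-0.92845632

φ′(θ) = 4θ³ + 8θ - 5
θ₁ = 4 − 0.02·283 = -1.66
θ₂ = -1.66 − 0.02·(-36.577184) = -0.92845632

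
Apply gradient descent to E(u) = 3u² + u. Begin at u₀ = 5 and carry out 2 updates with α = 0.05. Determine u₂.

E′(u) = 6u + 1
Step 1: E′(5) = 31; u₁ = 5 − 0.05·31 = 3.45
Step 2: E′(3.45) = 21.7; u₂ = 3.45 − 0.05·21.7 = 2.365

2.365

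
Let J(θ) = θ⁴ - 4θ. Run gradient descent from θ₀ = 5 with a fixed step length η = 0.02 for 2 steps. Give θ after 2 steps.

4.68763904

J′(θ) = 4θ³ - 4
θ₁ = 5 − 0.02·496 = -4.92
θ₂ = -4.92 − 0.02·(-480.381952) = 4.68763904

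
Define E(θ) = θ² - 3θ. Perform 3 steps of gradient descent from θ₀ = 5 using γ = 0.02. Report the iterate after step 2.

4.7256

E′(θ) = 2θ - 3
Step 1: E′(5) = 7; θ₁ = 5 − 0.02·7 = 4.86
Step 2: E′(4.86) = 6.72; θ₂ = 4.86 − 0.02·6.72 = 4.7256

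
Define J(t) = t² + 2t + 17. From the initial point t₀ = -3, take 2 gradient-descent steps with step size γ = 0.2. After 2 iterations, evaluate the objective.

J′(t) = 2t + 2
Step 1: J′(-3) = -4; t₁ = -3 − 0.2·(-4) = -2.2
Step 2: J′(-2.2) = -2.4; t₂ = -2.2 − 0.2·(-2.4) = -1.72
J(-1.72) = 16.5184

16.5184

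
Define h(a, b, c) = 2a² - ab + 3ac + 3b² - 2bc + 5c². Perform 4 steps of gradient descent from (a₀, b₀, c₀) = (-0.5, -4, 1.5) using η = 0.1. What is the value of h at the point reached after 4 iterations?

0.24480574

∇h = (4a - b + 3c, -a + 6b - 2c, 3a - 2b + 10c)
(a₁, b₁, c₁) = (-0.5, -4, 1.5) − 0.1·(6.5, -26.5, 21.5) = (-1.15, -1.35, -0.65)
(a₂, b₂, c₂) = (-1.15, -1.35, -0.65) − 0.1·(-5.2, -5.65, -7.25) = (-0.63, -0.785, 0.075)
(a₃, b₃, c₃) = (-0.63, -0.785, 0.075) − 0.1·(-1.51, -4.23, 0.43) = (-0.479, -0.362, 0.032)
(a₄, b₄, c₄) = (-0.479, -0.362, 0.032) − 0.1·(-1.458, -1.757, -0.393) = (-0.3332, -0.1863, 0.0713)
h(-0.3332, -0.1863, 0.0713) = 0.24480574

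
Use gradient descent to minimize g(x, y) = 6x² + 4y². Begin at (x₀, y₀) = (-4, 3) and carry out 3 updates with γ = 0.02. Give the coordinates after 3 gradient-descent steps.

∇g = (12x, 8y)
(x₁, y₁) = (-4, 3) − 0.02·(-48, 24) = (-3.04, 2.52)
(x₂, y₂) = (-3.04, 2.52) − 0.02·(-36.48, 20.16) = (-2.3104, 2.1168)
(x₃, y₃) = (-2.3104, 2.1168) − 0.02·(-27.7248, 16.9344) = (-1.755904, 1.778112)

(-1.755904, 1.778112)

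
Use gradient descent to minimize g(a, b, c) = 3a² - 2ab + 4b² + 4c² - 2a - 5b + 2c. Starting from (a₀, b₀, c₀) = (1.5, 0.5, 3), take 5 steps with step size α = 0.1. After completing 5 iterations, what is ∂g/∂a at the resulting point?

∇g = (6a - 2b - 2, -2a + 8b - 5, 8c + 2)
(a₁, b₁, c₁) = (1.5, 0.5, 3) − 0.1·(6, -4, 26) = (0.9, 0.9, 0.4)
(a₂, b₂, c₂) = (0.9, 0.9, 0.4) − 0.1·(1.6, 0.4, 5.2) = (0.74, 0.86, -0.12)
(a₃, b₃, c₃) = (0.74, 0.86, -0.12) − 0.1·(0.72, 0.4, 1.04) = (0.668, 0.82, -0.224)
(a₄, b₄, c₄) = (0.668, 0.82, -0.224) − 0.1·(0.368, 0.224, 0.208) = (0.6312, 0.7976, -0.2448)
(a₅, b₅, c₅) = (0.6312, 0.7976, -0.2448) − 0.1·(0.192, 0.1184, 0.0416) = (0.612, 0.78576, -0.24896)
∂g/∂a at (0.612, 0.78576, -0.24896) = 0.10048

0.10048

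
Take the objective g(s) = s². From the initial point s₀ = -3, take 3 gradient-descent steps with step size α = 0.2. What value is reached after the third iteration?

-0.648

g′(s) = 2s
Step 1: g′(-3) = -6; s₁ = -3 − 0.2·(-6) = -1.8
Step 2: g′(-1.8) = -3.6; s₂ = -1.8 − 0.2·(-3.6) = -1.08
Step 3: g′(-1.08) = -2.16; s₃ = -1.08 − 0.2·(-2.16) = -0.648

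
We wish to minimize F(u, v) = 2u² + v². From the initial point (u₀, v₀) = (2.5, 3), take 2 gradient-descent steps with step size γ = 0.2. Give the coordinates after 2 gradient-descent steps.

∇F = (4u, 2v)
Step 1: at (2.5, 3), ∇F = (10, 6) → (2.5, 3) − 0.2·(10, 6) = (0.5, 1.8)
Step 2: at (0.5, 1.8), ∇F = (2, 3.6) → (0.5, 1.8) − 0.2·(2, 3.6) = (0.1, 1.08)

(0.1, 1.08)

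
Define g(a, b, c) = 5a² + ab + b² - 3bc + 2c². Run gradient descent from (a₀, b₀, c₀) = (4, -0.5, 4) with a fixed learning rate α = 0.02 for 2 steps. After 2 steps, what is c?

3.3388

∇g = (10a + b, a + 2b - 3c, -3b + 4c)
Step 1: at (4, -0.5, 4), ∇g = (39.5, -9, 17.5) → (4, -0.5, 4) − 0.02·(39.5, -9, 17.5) = (3.21, -0.32, 3.65)
Step 2: at (3.21, -0.32, 3.65), ∇g = (31.78, -8.38, 15.56) → (3.21, -0.32, 3.65) − 0.02·(31.78, -8.38, 15.56) = (2.5744, -0.1524, 3.3388)
c = 3.3388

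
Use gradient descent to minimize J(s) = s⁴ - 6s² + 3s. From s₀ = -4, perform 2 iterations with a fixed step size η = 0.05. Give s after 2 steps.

J′(s) = 4s³ - 12s + 3
Step 1: J′(-4) = -205; s₁ = -4 − 0.05·(-205) = 6.25
Step 2: J′(6.25) = 904.5625; s₂ = 6.25 − 0.05·904.5625 = -38.978125

-38.978125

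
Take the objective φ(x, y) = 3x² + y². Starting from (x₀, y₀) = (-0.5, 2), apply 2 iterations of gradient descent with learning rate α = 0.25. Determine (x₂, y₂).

(-0.125, 0.5)

∇φ = (6x, 2y)
Step 1: at (-0.5, 2), ∇φ = (-3, 4) → (-0.5, 2) − 0.25·(-3, 4) = (0.25, 1)
Step 2: at (0.25, 1), ∇φ = (1.5, 2) → (0.25, 1) − 0.25·(1.5, 2) = (-0.125, 0.5)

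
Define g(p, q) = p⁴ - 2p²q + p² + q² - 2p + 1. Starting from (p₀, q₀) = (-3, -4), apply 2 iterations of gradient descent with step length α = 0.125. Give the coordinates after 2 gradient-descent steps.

(-2672.875, 76)

∇g = (4p³ - 4pq + 2p - 2, -2p² + 2q)
Step 1: at (-3, -4), ∇g = (-164, -26) → (-3, -4) − 0.125·(-164, -26) = (17.5, -0.75)
Step 2: at (17.5, -0.75), ∇g = (21523, -614) → (17.5, -0.75) − 0.125·(21523, -614) = (-2672.875, 76)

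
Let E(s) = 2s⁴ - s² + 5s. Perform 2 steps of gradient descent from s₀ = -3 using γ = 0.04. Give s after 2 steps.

E′(s) = 8s³ - 2s + 5
Step 1: E′(-3) = -205; s₁ = -3 − 0.04·(-205) = 5.2
Step 2: E′(5.2) = 1119.464; s₂ = 5.2 − 0.04·1119.464 = -39.57856

-39.57856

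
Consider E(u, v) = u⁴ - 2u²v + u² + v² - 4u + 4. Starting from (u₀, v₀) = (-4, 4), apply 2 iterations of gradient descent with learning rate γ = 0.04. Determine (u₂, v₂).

(-4.23003136, 5.947648)

∇E = (4u³ - 4uv + 2u - 4, -2u² + 2v)
(u₁, v₁) = (-4, 4) − 0.04·(-204, -24) = (4.16, 4.96)
(u₂, v₂) = (4.16, 4.96) − 0.04·(209.750784, -24.6912) = (-4.23003136, 5.947648)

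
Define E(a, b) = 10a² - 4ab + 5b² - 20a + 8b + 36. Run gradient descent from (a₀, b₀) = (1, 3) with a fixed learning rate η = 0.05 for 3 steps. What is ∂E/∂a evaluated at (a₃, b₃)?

1.732

∇E = (20a - 4b - 20, -4a + 10b + 8)
Step 1: at (1, 3), ∇E = (-12, 34) → (1, 3) − 0.05·(-12, 34) = (1.6, 1.3)
Step 2: at (1.6, 1.3), ∇E = (6.8, 14.6) → (1.6, 1.3) − 0.05·(6.8, 14.6) = (1.26, 0.57)
Step 3: at (1.26, 0.57), ∇E = (2.92, 8.66) → (1.26, 0.57) − 0.05·(2.92, 8.66) = (1.114, 0.137)
∂E/∂a at (1.114, 0.137) = 1.732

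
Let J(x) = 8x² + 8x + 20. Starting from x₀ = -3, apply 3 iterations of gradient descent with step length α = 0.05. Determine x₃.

J′(x) = 16x + 8
Step 1: J′(-3) = -40; x₁ = -3 − 0.05·(-40) = -1
Step 2: J′(-1) = -8; x₂ = -1 − 0.05·(-8) = -0.6
Step 3: J′(-0.6) = -1.6; x₃ = -0.6 − 0.05·(-1.6) = -0.52

-0.52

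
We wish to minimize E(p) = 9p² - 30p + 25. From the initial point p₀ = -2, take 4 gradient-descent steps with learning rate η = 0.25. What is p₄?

E′(p) = 18p - 30
Step 1: E′(-2) = -66; p₁ = -2 − 0.25·(-66) = 14.5
Step 2: E′(14.5) = 231; p₂ = 14.5 − 0.25·231 = -43.25
Step 3: E′(-43.25) = -808.5; p₃ = -43.25 − 0.25·(-808.5) = 158.875
Step 4: E′(158.875) = 2829.75; p₄ = 158.875 − 0.25·2829.75 = -548.5625

-548.5625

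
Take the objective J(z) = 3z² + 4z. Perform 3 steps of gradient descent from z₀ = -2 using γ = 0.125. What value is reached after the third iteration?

J′(z) = 6z + 4
z₁ = -2 − 0.125·(-8) = -1
z₂ = -1 − 0.125·(-2) = -0.75
z₃ = -0.75 − 0.125·(-0.5) = -0.6875

-0.6875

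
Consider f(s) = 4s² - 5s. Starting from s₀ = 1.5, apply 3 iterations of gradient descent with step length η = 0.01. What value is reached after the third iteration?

1.306352

f′(s) = 8s - 5
Step 1: f′(1.5) = 7; s₁ = 1.5 − 0.01·7 = 1.43
Step 2: f′(1.43) = 6.44; s₂ = 1.43 − 0.01·6.44 = 1.3656
Step 3: f′(1.3656) = 5.9248; s₃ = 1.3656 − 0.01·5.9248 = 1.306352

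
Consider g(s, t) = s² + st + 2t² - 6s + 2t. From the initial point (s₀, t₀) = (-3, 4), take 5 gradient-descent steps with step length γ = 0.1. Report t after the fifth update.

0.03081

∇g = (2s + t - 6, s + 4t + 2)
Step 1: at (-3, 4), ∇g = (-8, 15) → (-3, 4) − 0.1·(-8, 15) = (-2.2, 2.5)
Step 2: at (-2.2, 2.5), ∇g = (-7.9, 9.8) → (-2.2, 2.5) − 0.1·(-7.9, 9.8) = (-1.41, 1.52)
Step 3: at (-1.41, 1.52), ∇g = (-7.3, 6.67) → (-1.41, 1.52) − 0.1·(-7.3, 6.67) = (-0.68, 0.853)
Step 4: at (-0.68, 0.853), ∇g = (-6.507, 4.732) → (-0.68, 0.853) − 0.1·(-6.507, 4.732) = (-0.0293, 0.3798)
Step 5: at (-0.0293, 0.3798), ∇g = (-5.6788, 3.4899) → (-0.0293, 0.3798) − 0.1·(-5.6788, 3.4899) = (0.53858, 0.03081)
t = 0.03081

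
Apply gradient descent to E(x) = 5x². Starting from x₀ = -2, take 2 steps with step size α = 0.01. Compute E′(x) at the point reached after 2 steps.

E′(x) = 10x
x₁ = -2 − 0.01·(-20) = -1.8
x₂ = -1.8 − 0.01·(-18) = -1.62
E′(x) at (-1.62) = -16.2

-16.2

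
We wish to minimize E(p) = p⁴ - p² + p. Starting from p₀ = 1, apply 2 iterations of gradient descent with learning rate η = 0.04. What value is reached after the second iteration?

0.80136448

E′(p) = 4p³ - 2p + 1
Step 1: E′(1) = 3; p₁ = 1 − 0.04·3 = 0.88
Step 2: E′(0.88) = 1.965888; p₂ = 0.88 − 0.04·1.965888 = 0.80136448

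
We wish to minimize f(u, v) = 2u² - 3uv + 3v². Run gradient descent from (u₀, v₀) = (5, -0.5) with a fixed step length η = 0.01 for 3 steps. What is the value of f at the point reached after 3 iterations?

38.7843552795

∇f = (4u - 3v, -3u + 6v)
Step 1: at (5, -0.5), ∇f = (21.5, -18) → (5, -0.5) − 0.01·(21.5, -18) = (4.785, -0.32)
Step 2: at (4.785, -0.32), ∇f = (20.1, -16.275) → (4.785, -0.32) − 0.01·(20.1, -16.275) = (4.584, -0.15725)
Step 3: at (4.584, -0.15725), ∇f = (18.80775, -14.6955) → (4.584, -0.15725) − 0.01·(18.80775, -14.6955) = (4.3959225, -0.010295)
f(4.3959225, -0.010295) = 38.7843552795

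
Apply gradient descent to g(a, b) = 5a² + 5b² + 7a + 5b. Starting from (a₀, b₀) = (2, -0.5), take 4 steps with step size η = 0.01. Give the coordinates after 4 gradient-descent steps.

∇g = (10a + 7, 10b + 5)
(a₁, b₁) = (2, -0.5) − 0.01·(27, 0) = (1.73, -0.5)
(a₂, b₂) = (1.73, -0.5) − 0.01·(24.3, 0) = (1.487, -0.5)
(a₃, b₃) = (1.487, -0.5) − 0.01·(21.87, 0) = (1.2683, -0.5)
(a₄, b₄) = (1.2683, -0.5) − 0.01·(19.683, 0) = (1.07147, -0.5)

(1.07147, -0.5)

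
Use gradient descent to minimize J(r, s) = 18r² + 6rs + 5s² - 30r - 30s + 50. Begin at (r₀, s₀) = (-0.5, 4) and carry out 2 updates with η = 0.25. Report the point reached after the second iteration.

∇J = (36r + 6s - 30, 6r + 10s - 30)
Step 1: at (-0.5, 4), ∇J = (-24, 7) → (-0.5, 4) − 0.25·(-24, 7) = (5.5, 2.25)
Step 2: at (5.5, 2.25), ∇J = (181.5, 25.5) → (5.5, 2.25) − 0.25·(181.5, 25.5) = (-39.875, -4.125)

(-39.875, -4.125)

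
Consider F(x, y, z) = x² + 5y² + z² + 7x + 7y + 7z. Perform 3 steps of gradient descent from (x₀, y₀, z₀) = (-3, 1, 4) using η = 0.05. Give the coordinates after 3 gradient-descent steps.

∇F = (2x + 7, 10y + 7, 2z + 7)
Step 1: at (-3, 1, 4), ∇F = (1, 17, 15) → (-3, 1, 4) − 0.05·(1, 17, 15) = (-3.05, 0.15, 3.25)
Step 2: at (-3.05, 0.15, 3.25), ∇F = (0.9, 8.5, 13.5) → (-3.05, 0.15, 3.25) − 0.05·(0.9, 8.5, 13.5) = (-3.095, -0.275, 2.575)
Step 3: at (-3.095, -0.275, 2.575), ∇F = (0.81, 4.25, 12.15) → (-3.095, -0.275, 2.575) − 0.05·(0.81, 4.25, 12.15) = (-3.1355, -0.4875, 1.9675)

(-3.1355, -0.4875, 1.9675)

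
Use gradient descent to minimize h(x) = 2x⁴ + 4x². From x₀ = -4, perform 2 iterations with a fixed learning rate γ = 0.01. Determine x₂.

h′(x) = 8x³ + 8x
Step 1: h′(-4) = -544; x₁ = -4 − 0.01·(-544) = 1.44
Step 2: h′(1.44) = 35.407872; x₂ = 1.44 − 0.01·35.407872 = 1.08592128

1.08592128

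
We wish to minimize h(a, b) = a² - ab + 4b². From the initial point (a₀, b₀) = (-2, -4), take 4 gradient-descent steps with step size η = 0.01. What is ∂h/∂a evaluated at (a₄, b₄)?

∇h = (2a - b, -a + 8b)
(a₁, b₁) = (-2, -4) − 0.01·(0, -30) = (-2, -3.7)
(a₂, b₂) = (-2, -3.7) − 0.01·(-0.3, -27.6) = (-1.997, -3.424)
(a₃, b₃) = (-1.997, -3.424) − 0.01·(-0.57, -25.395) = (-1.9913, -3.17005)
(a₄, b₄) = (-1.9913, -3.17005) − 0.01·(-0.81255, -23.3691) = (-1.9831745, -2.936359)
∂h/∂a at (-1.9831745, -2.936359) = -1.02999

-1.02999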